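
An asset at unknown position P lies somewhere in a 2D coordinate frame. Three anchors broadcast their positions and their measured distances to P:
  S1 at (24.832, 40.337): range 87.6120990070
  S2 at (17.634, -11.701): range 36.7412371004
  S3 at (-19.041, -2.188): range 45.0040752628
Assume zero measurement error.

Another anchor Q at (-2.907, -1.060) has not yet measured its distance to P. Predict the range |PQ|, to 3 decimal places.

42.381

eq1: (x − 24.832)² + (y − 40.337)² = 87.6120990070²
eq2: (x − 17.634)² + (y + 11.701)² = 36.7412371004²
eq3: (x + 19.041)² + (y + 2.188)² = 45.0040752628²
eq3−eq2, eq3−eq1 (x²,y² cancel):
  73.350·x − 19.026·y = 755.972619
  87.746·x + 85.050·y = -3774.158334
det = 73.350·85.050 − -19.026·87.746 = 7907.872896
x = (755.972619·85.050 − -19.026·-3774.158334) / 7907.872896 = -0.949897
y = (73.350·-3774.158334 − 755.972619·87.746) / 7907.872896 = -43.395752
|P − Q| = √((-0.949897 − -2.907)² + (-43.395752 − -1.060)²) = 42.380964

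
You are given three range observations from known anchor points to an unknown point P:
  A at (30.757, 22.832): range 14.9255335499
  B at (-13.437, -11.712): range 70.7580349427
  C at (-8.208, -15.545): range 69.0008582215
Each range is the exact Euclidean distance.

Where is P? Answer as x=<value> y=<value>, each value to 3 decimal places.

x=44.176 y=29.366

eq1: (x − 30.757)² + (y − 22.832)² = 14.9255335499²
eq2: (x + 13.437)² + (y + 11.712)² = 70.7580349427²
eq3: (x + 8.208)² + (y + 15.545)² = 69.0008582215²
eq2−eq3, eq2−eq1 (x²,y² cancel):
  10.458·x − 7.666·y = 236.875450
  88.388·x + 69.088·y = 5933.497317
det = 10.458·69.088 − -7.666·88.388 = 1400.104712
x = (236.875450·69.088 − -7.666·5933.497317) / 1400.104712 = 44.176297
y = (10.458·5933.497317 − 236.875450·88.388) / 1400.104712 = 29.366066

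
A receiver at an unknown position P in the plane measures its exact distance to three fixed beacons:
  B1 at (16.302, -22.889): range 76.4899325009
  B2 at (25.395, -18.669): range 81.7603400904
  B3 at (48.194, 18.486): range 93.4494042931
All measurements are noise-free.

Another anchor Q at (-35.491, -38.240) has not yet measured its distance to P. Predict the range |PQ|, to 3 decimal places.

61.642

eq1: (x − 16.302)² + (y + 22.889)² = 76.4899325009²
eq2: (x − 25.395)² + (y + 18.669)² = 81.7603400904²
eq3: (x − 48.194)² + (y − 18.486)² = 93.4494042931²
eq2−eq3, eq2−eq1 (x²,y² cancel):
  45.598·x + 74.310·y = -377.081705
  -18.186·x − 8.440·y = 630.267377
det = 45.598·-8.440 − 74.310·-18.186 = 966.554540
x = (-377.081705·-8.440 − 74.310·630.267377) / 966.554540 = -45.163100
y = (45.598·630.267377 − -377.081705·-18.186) / 966.554540 = 22.638478
|P − Q| = √((-45.163100 − -35.491)² + (22.638478 − -38.240)²) = 61.642020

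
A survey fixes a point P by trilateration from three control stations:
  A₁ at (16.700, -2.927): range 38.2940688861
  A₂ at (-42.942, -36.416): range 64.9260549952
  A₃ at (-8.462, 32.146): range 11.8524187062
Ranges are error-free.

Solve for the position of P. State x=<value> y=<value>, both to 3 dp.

eq1: (x − 16.700)² + (y + 2.927)² = 38.2940688861²
eq2: (x + 42.942)² + (y + 36.416)² = 64.9260549952²
eq3: (x + 8.462)² + (y − 32.146)² = 11.8524187062²
eq2−eq1, eq2−eq3 (x²,y² cancel):
  119.284·x + 66.978·y = -133.726186
  68.960·x + 137.124·y = 2009.743128
det = 119.284·137.124 − 66.978·68.960 = 11737.896336
x = (-133.726186·137.124 − 66.978·2009.743128) / 11737.896336 = -13.030073
y = (119.284·2009.743128 − -133.726186·68.960) / 11737.896336 = 21.209248

x=-13.030 y=21.209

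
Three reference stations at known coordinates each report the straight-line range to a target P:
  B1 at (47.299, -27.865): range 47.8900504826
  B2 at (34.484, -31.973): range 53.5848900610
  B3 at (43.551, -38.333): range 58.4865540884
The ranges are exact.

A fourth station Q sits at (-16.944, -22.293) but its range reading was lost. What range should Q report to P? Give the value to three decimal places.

eq1: (x − 47.299)² + (y + 27.865)² = 47.8900504826²
eq2: (x − 34.484)² + (y + 31.973)² = 53.5848900610²
eq3: (x − 43.551)² + (y + 38.333)² = 58.4865540884²
eq3−eq2, eq3−eq1 (x²,y² cancel):
  -18.134·x + 12.720·y = -605.352939
  7.496·x + 20.936·y = 774.765210
det = -18.134·20.936 − 12.720·7.496 = -475.002544
x = (-605.352939·20.936 − 12.720·774.765210) / -475.002544 = 47.428551
y = (-18.134·774.765210 − -605.352939·7.496) / -475.002544 = 20.024875
|P − Q| = √((47.428551 − -16.944)² + (20.024875 − -22.293)²) = 77.036536

77.037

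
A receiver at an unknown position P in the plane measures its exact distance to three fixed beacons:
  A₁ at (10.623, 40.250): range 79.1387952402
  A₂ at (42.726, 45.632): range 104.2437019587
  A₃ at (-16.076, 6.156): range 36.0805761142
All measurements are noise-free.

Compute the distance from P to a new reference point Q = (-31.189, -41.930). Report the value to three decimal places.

16.702

eq1: (x − 10.623)² + (y − 40.250)² = 79.1387952402²
eq2: (x − 42.726)² + (y − 45.632)² = 104.2437019587²
eq3: (x + 16.076)² + (y − 6.156)² = 36.0805761142²
eq3−eq2, eq3−eq1 (x²,y² cancel):
  117.604·x + 78.952·y = -5953.485037
  53.398·x + 68.188·y = -3524.564422
det = 117.604·68.188 − 78.952·53.398 = 3803.302656
x = (-5953.485037·68.188 − 78.952·-3524.564422) / 3803.302656 = -33.572092
y = (117.604·-3524.564422 − -5953.485037·53.398) / 3803.302656 = -25.398631
|P − Q| = √((-33.572092 − -31.189)² + (-25.398631 − -41.930)²) = 16.702254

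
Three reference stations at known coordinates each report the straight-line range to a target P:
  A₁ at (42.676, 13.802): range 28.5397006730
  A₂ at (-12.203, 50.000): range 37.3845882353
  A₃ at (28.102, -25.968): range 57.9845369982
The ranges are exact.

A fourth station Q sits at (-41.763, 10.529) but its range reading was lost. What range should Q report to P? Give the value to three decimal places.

65.482

eq1: (x − 42.676)² + (y − 13.802)² = 28.5397006730²
eq2: (x + 12.203)² + (y − 50.000)² = 37.3845882353²
eq3: (x − 28.102)² + (y + 25.968)² = 57.9845369982²
eq1−eq2, eq1−eq3 (x²,y² cancel):
  -109.758·x + 72.396·y = 54.084106
  -29.148·x − 79.540·y = -3095.368768
det = -109.758·-79.540 − 72.396·-29.148 = 10840.349928
x = (54.084106·-79.540 − 72.396·-3095.368768) / 10840.349928 = 20.275219
y = (-109.758·-3095.368768 − 54.084106·-29.148) / 10840.349928 = 31.485877
|P − Q| = √((20.275219 − -41.763)² + (31.485877 − 10.529)²) = 65.482298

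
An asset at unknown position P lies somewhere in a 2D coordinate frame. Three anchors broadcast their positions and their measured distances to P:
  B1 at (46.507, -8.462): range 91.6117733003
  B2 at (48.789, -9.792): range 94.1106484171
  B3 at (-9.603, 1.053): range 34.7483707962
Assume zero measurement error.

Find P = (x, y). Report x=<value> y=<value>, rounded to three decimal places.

x=-43.401 y=9.125

eq1: (x − 46.507)² + (y + 8.462)² = 91.6117733003²
eq2: (x − 48.789)² + (y + 9.792)² = 94.1106484171²
eq3: (x + 9.603)² + (y − 1.053)² = 34.7483707962²
eq1−eq2, eq1−eq3 (x²,y² cancel):
  4.564·x − 2.660·y = -222.353846
  -112.220·x + 19.030·y = 5044.087659
det = 4.564·19.030 − -2.660·-112.220 = -211.652280
x = (-222.353846·19.030 − -2.660·5044.087659) / -211.652280 = -43.400806
y = (4.564·5044.087659 − -222.353846·-112.220) / -211.652280 = 9.125026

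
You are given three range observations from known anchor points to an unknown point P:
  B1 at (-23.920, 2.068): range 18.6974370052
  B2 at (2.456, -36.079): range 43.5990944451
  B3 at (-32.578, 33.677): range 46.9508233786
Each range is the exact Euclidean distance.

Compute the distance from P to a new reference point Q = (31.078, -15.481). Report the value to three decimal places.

eq1: (x + 23.920)² + (y − 2.068)² = 18.6974370052²
eq2: (x − 2.456)² + (y + 36.079)² = 43.5990944451²
eq3: (x + 32.578)² + (y − 33.677)² = 46.9508233786²
eq2−eq1, eq2−eq3 (x²,y² cancel):
  -52.752·x + 76.294·y = 820.003733
  -70.068·x + 139.512·y = 584.241457
det = -52.752·139.512 − 76.294·-70.068 = -2013.769032
x = (820.003733·139.512 − 76.294·584.241457) / -2013.769032 = -34.674405
y = (-52.752·584.241457 − 820.003733·-70.068) / -2013.769032 = -13.226997
|P − Q| = √((-34.674405 − 31.078)² + (-13.226997 − -15.481)²) = 65.791028

65.791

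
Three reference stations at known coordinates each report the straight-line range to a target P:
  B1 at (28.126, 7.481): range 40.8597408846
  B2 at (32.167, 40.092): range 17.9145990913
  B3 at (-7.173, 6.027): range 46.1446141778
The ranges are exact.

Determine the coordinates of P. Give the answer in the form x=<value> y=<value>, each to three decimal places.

eq1: (x − 28.126)² + (y − 7.481)² = 40.8597408846²
eq2: (x − 32.167)² + (y − 40.092)² = 17.9145990913²
eq3: (x + 7.173)² + (y − 6.027)² = 46.1446141778²
eq1−eq2, eq1−eq3 (x²,y² cancel):
  8.082·x + 65.222·y = 3143.632681
  -70.598·x − 2.908·y = -1219.067571
det = 8.082·-2.908 − 65.222·-70.598 = 4581.040300
x = (3143.632681·-2.908 − 65.222·-1219.067571) / 4581.040300 = 15.360778
y = (8.082·-1219.067571 − 3143.632681·-70.598) / 4581.040300 = 46.295527

x=15.361 y=46.296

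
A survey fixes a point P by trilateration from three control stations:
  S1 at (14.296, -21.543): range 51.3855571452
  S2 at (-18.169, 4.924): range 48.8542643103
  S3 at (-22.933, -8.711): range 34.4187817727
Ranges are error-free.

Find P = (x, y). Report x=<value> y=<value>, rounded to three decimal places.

x=-33.004 y=-41.624

eq1: (x − 14.296)² + (y + 21.543)² = 51.3855571452²
eq2: (x + 18.169)² + (y − 4.924)² = 48.8542643103²
eq3: (x + 22.933)² + (y + 8.711)² = 34.4187817727²
eq2−eq1, eq2−eq3 (x²,y² cancel):
  64.930·x − 52.934·y = 60.381786
  -9.528·x − 27.270·y = 1449.532276
det = 64.930·-27.270 − -52.934·-9.528 = -2274.996252
x = (60.381786·-27.270 − -52.934·1449.532276) / -2274.996252 = -33.003540
y = (64.930·1449.532276 − 60.381786·-9.528) / -2274.996252 = -41.623562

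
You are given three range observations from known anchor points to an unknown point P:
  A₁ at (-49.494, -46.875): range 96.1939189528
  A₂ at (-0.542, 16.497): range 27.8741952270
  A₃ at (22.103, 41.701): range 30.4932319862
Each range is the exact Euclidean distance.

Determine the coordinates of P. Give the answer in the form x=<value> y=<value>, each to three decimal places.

eq1: (x + 49.494)² + (y + 46.875)² = 96.1939189528²
eq2: (x + 0.542)² + (y − 16.497)² = 27.8741952270²
eq3: (x − 22.103)² + (y − 41.701)² = 30.4932319862²
eq1−eq2, eq1−eq3 (x²,y² cancel):
  97.904·x + 126.744·y = 4101.822396
  143.194·x + 177.152·y = 5904.027196
det = 97.904·177.152 − 126.744·143.194 = -805.090928
x = (4101.822396·177.152 − 126.744·5904.027196) / -805.090928 = 26.896318
y = (97.904·5904.027196 − 4101.822396·143.194) / -805.090928 = 11.586862

x=26.896 y=11.587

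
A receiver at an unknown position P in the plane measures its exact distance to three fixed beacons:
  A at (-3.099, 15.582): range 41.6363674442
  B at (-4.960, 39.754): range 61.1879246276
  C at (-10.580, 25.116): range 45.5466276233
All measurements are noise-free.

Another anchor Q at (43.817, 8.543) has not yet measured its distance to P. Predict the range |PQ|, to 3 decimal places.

eq1: (x + 3.099)² + (y − 15.582)² = 41.6363674442²
eq2: (x + 4.960)² + (y − 39.754)² = 61.1879246276²
eq3: (x + 10.580)² + (y − 25.116)² = 45.5466276233²
eq2−eq3, eq2−eq1 (x²,y² cancel):
  -11.240·x − 29.276·y = 807.234572
  3.722·x − 48.344·y = 657.795435
det = -11.240·-48.344 − -29.276·3.722 = 652.351832
x = (807.234572·-48.344 − -29.276·657.795435) / 652.351832 = -30.301638
y = (-11.240·657.795435 − 807.234572·3.722) / 652.351832 = -15.939478
|P − Q| = √((-30.301638 − 43.817)² + (-15.939478 − 8.543)²) = 78.057442

78.057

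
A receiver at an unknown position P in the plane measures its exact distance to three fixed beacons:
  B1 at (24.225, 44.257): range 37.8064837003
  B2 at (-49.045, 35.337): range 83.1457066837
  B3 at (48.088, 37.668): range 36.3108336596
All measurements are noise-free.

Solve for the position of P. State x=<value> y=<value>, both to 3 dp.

eq1: (x − 24.225)² + (y − 44.257)² = 37.8064837003²
eq2: (x + 49.045)² + (y − 35.337)² = 83.1457066837²
eq3: (x − 48.088)² + (y − 37.668)² = 36.3108336596²
eq2−eq3, eq2−eq1 (x²,y² cancel):
  194.266·x + 4.662·y = 5671.950273
  146.540·x + 17.840·y = 4375.295410
det = 194.266·17.840 − 4.662·146.540 = 2782.535960
x = (5671.950273·17.840 − 4.662·4375.295410) / 2782.535960 = 29.034653
y = (194.266·4375.295410 − 5671.950273·146.540) / 2782.535960 = 6.757701

x=29.035 y=6.758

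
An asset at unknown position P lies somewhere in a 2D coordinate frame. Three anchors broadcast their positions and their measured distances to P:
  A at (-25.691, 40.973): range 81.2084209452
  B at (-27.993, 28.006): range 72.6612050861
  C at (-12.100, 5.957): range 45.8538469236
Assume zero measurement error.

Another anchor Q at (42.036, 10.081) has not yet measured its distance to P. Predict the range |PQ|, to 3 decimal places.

eq1: (x + 25.691)² + (y − 40.973)² = 81.2084209452²
eq2: (x + 27.993)² + (y − 28.006)² = 72.6612050861²
eq3: (x + 12.100)² + (y − 5.957)² = 45.8538469236²
eq2−eq1, eq2−eq3 (x²,y² cancel):
  4.604·x + 25.934·y = -544.286783
  31.786·x − 44.098·y = 1791.027211
det = 4.604·-44.098 − 25.934·31.786 = -1027.365316
x = (-544.286783·-44.098 − 25.934·1791.027211) / -1027.365316 = 21.848646
y = (4.604·1791.027211 − -544.286783·31.786) / -1027.365316 = -24.866120
|P − Q| = √((21.848646 − 42.036)² + (-24.866120 − 10.081)²) = 40.358772

40.359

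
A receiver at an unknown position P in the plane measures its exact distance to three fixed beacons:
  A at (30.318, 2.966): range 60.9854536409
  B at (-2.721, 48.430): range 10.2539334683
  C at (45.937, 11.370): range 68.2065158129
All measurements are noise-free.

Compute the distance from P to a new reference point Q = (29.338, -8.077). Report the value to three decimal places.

68.644

eq1: (x − 30.318)² + (y − 2.966)² = 60.9854536409²
eq2: (x + 2.721)² + (y − 48.430)² = 10.2539334683²
eq3: (x − 45.937)² + (y − 11.370)² = 68.2065158129²
eq3−eq1, eq3−eq2 (x²,y² cancel):
  -31.238·x − 16.808·y = -378.603345
  -97.316·x + 74.120·y = 4660.369520
det = -31.238·74.120 − -16.808·-97.316 = -3951.047888
x = (-378.603345·74.120 − -16.808·4660.369520) / -3951.047888 = -12.723058
y = (-31.238·4660.369520 − -378.603345·-97.316) / -3951.047888 = 46.171242
|P − Q| = √((-12.723058 − 29.338)² + (46.171242 − -8.077)²) = 68.644040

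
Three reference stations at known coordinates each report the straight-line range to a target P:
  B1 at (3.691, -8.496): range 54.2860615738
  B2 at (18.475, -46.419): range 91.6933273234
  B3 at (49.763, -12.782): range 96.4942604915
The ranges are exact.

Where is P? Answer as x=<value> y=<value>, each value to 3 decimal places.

x=-39.025 y=25.005

eq1: (x − 3.691)² + (y + 8.496)² = 54.2860615738²
eq2: (x − 18.475)² + (y + 46.419)² = 91.6933273234²
eq3: (x − 49.763)² + (y + 12.782)² = 96.4942604915²
eq1−eq2, eq1−eq3 (x²,y² cancel):
  29.568·x − 75.846·y = -3050.446105
  92.144·x − 8.572·y = -3810.235631
det = 29.568·-8.572 − -75.846·92.144 = 6735.296928
x = (-3050.446105·-8.572 − -75.846·-3810.235631) / 6735.296928 = -39.024665
y = (29.568·-3810.235631 − -3050.446105·92.144) / 6735.296928 = 25.005469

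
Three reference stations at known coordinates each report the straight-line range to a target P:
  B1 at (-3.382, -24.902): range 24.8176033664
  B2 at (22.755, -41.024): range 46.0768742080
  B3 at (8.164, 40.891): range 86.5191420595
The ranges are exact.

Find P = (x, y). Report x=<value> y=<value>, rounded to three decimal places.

eq1: (x + 3.382)² + (y + 24.902)² = 24.8176033664²
eq2: (x − 22.755)² + (y + 41.024)² = 46.0768742080²
eq3: (x − 8.164)² + (y − 40.891)² = 86.5191420595²
eq3−eq2, eq3−eq1 (x²,y² cancel):
  29.182·x − 163.830·y = 5824.517430
  -23.092·x − 131.586·y = 5762.471257
det = 29.182·-131.586 − -163.830·-23.092 = -7623.105012
x = (5824.517430·-131.586 − -163.830·5762.471257) / -7623.105012 = -23.302934
y = (29.182·5762.471257 − 5824.517430·-23.092) / -7623.105012 = -39.703007

x=-23.303 y=-39.703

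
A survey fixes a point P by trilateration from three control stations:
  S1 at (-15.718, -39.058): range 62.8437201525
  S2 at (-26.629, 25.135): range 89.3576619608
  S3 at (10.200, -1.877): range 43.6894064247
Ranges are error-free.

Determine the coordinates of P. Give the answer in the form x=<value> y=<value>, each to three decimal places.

eq1: (x + 15.718)² + (y + 39.058)² = 62.8437201525²
eq2: (x + 26.629)² + (y − 25.135)² = 89.3576619608²
eq3: (x − 10.200)² + (y + 1.877)² = 43.6894064247²
eq1−eq2, eq1−eq3 (x²,y² cancel):
  -21.822·x + 128.386·y = -4467.169611
  51.836·x + 74.362·y = 375.549170
det = -21.822·74.362 − 128.386·51.836 = -8277.744260
x = (-4467.169611·74.362 − 128.386·375.549170) / -8277.744260 = 45.954902
y = (-21.822·375.549170 − -4467.169611·51.836) / -8277.744260 = -26.983797

x=45.955 y=-26.984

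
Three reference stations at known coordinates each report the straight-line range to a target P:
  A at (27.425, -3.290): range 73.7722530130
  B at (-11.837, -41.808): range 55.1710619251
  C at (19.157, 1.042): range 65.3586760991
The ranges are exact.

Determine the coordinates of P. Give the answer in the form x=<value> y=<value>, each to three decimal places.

eq1: (x − 27.425)² + (y + 3.290)² = 73.7722530130²
eq2: (x + 11.837)² + (y + 41.808)² = 55.1710619251²
eq3: (x − 19.157)² + (y − 1.042)² = 65.3586760991²
eq1−eq3, eq1−eq2 (x²,y² cancel):
  -16.536·x + 8.664·y = 775.710461
  -78.524·x − 77.036·y = 3523.567949
det = -16.536·-77.036 − 8.664·-78.524 = 1954.199232
x = (775.710461·-77.036 − 8.664·3523.567949) / 1954.199232 = -46.200931
y = (-16.536·3523.567949 − 775.710461·-78.524) / 1954.199232 = 1.354094

x=-46.201 y=1.354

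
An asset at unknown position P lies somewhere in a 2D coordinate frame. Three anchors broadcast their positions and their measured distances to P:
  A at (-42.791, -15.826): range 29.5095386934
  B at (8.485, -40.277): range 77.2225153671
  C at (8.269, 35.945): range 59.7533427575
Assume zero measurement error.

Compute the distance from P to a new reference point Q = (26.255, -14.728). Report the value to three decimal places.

78.514

eq1: (x + 42.791)² + (y + 15.826)² = 29.5095386934²
eq2: (x − 8.485)² + (y + 40.277)² = 77.2225153671²
eq3: (x − 8.269)² + (y − 35.945)² = 59.7533427575²
eq1−eq2, eq1−eq3 (x²,y² cancel):
  102.552·x − 48.902·y = -5479.804009
  102.120·x + 103.542·y = -3420.761668
det = 102.552·103.542 − -48.902·102.120 = 15612.311424
x = (-5479.804009·103.542 − -48.902·-3420.761668) / 15612.311424 = -47.057219
y = (102.552·-3420.761668 − -5479.804009·102.120) / 15612.311424 = 13.373525
|P − Q| = √((-47.057219 − 26.255)² + (13.373525 − -14.728)²) = 78.513547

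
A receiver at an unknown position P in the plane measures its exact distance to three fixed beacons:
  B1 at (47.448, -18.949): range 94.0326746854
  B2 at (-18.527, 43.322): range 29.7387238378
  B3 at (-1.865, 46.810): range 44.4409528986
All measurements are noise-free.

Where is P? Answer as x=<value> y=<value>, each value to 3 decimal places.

x=-37.821 y=20.692

eq1: (x − 47.448)² + (y + 18.949)² = 94.0326746854²
eq2: (x + 18.527)² + (y − 43.322)² = 29.7387238378²
eq3: (x + 1.865)² + (y − 46.810)² = 44.4409528986²
eq2−eq3, eq2−eq1 (x²,y² cancel):
  33.324·x + 6.976·y = -1115.997687
  131.950·x − 124.542·y = -7567.420321
det = 33.324·-124.542 − 6.976·131.950 = -5070.720808
x = (-1115.997687·-124.542 − 6.976·-7567.420321) / -5070.720808 = -37.820838
y = (33.324·-7567.420321 − -1115.997687·131.950) / -5070.720808 = 20.691500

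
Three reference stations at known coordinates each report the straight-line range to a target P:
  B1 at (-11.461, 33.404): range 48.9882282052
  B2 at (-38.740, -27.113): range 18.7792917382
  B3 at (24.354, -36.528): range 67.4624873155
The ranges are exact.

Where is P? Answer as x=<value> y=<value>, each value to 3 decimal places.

x=-36.973 y=-8.417

eq1: (x + 11.461)² + (y − 33.404)² = 48.9882282052²
eq2: (x + 38.740)² + (y + 27.113)² = 18.7792917382²
eq3: (x − 24.354)² + (y + 36.528)² = 67.4624873155²
eq1−eq3, eq1−eq2 (x²,y² cancel):
  71.630·x − 139.864·y = -1471.110329
  -54.558·x − 121.034·y = 3035.905336
det = 71.630·-121.034 − -139.864·-54.558 = -16300.365532
x = (-1471.110329·-121.034 − -139.864·3035.905336) / -16300.365532 = -36.972682
y = (71.630·3035.905336 − -1471.110329·-54.558) / -16300.365532 = -8.417054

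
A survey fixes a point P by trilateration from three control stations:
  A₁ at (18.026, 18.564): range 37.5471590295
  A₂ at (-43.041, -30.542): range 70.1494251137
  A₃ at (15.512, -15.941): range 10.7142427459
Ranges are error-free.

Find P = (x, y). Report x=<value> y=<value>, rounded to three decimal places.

eq1: (x − 18.026)² + (y − 18.564)² = 37.5471590295²
eq2: (x + 43.041)² + (y + 30.542)² = 70.1494251137²
eq3: (x − 15.512)² + (y + 15.941)² = 10.7142427459²
eq3−eq2, eq3−eq1 (x²,y² cancel):
  -117.106·x − 29.202·y = -2515.543026
  5.028·x + 69.010·y = -1120.173007
det = -117.106·69.010 − -29.202·5.028 = -7934.657404
x = (-2515.543026·69.010 − -29.202·-1120.173007) / -7934.657404 = 26.000986
y = (-117.106·-1120.173007 − -2515.543026·5.028) / -7934.657404 = -18.126445

x=26.001 y=-18.126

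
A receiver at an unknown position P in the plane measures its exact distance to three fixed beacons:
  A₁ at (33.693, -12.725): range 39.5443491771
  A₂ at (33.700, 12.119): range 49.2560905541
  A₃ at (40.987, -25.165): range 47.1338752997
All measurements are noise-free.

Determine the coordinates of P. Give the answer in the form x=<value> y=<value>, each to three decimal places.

x=-5.544 y=-17.648

eq1: (x − 33.693)² + (y + 12.725)² = 39.5443491771²
eq2: (x − 33.700)² + (y − 12.119)² = 49.2560905541²
eq3: (x − 40.987)² + (y + 25.165)² = 47.1338752997²
eq3−eq2, eq3−eq1 (x²,y² cancel):
  -14.574·x + 74.568·y = -1235.211489
  -14.588·x + 24.880·y = -358.220871
det = -14.574·24.880 − 74.568·-14.588 = 725.196864
x = (-1235.211489·24.880 − 74.568·-358.220871) / 725.196864 = -5.543664
y = (-14.574·-358.220871 − -1235.211489·-14.588) / 725.196864 = -17.648386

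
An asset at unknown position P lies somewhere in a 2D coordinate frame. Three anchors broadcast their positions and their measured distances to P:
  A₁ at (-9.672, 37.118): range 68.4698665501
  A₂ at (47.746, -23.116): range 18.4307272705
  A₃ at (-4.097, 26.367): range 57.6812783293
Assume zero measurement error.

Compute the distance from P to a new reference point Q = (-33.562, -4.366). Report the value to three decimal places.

77.869

eq1: (x + 9.672)² + (y − 37.118)² = 68.4698665501²
eq2: (x − 47.746)² + (y + 23.116)² = 18.4307272705²
eq3: (x + 4.097)² + (y − 26.367)² = 57.6812783293²
eq2−eq3, eq2−eq1 (x²,y² cancel):
  -103.686·x + 98.966·y = -5089.464036
  -114.836·x + 120.468·y = -5691.167382
det = -103.686·120.468 − 98.966·-114.836 = -1125.985472
x = (-5089.464036·120.468 − 98.966·-5691.167382) / -1125.985472 = 44.303842
y = (-103.686·-5691.167382 − -5089.464036·-114.836) / -1125.985472 = -5.009558
|P − Q| = √((44.303842 − -33.562)² + (-5.009558 − -4.366)²) = 77.868501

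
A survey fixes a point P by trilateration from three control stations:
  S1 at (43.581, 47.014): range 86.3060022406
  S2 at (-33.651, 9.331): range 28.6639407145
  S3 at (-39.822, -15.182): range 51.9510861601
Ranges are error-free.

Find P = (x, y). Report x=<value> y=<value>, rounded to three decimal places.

eq1: (x − 43.581)² + (y − 47.014)² = 86.3060022406²
eq2: (x + 33.651)² + (y − 9.331)² = 28.6639407145²
eq3: (x + 39.822)² + (y + 15.182)² = 51.9510861601²
eq3−eq2, eq3−eq1 (x²,y² cancel):
  12.342·x + 49.026·y = 1280.466410
  166.806·x + 124.392·y = -2456.475721
det = 12.342·124.392 − 49.026·166.806 = -6642.584892
x = (1280.466410·124.392 − 49.026·-2456.475721) / -6642.584892 = -42.108751
y = (12.342·-2456.475721 − 1280.466410·166.806) / -6642.584892 = 36.718733

x=-42.109 y=36.719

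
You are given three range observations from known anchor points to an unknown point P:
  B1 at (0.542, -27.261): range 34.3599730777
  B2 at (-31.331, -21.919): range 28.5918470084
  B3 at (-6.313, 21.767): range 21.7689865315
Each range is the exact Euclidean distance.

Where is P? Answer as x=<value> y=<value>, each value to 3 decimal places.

x=-16.542 y=2.551

eq1: (x − 0.542)² + (y + 27.261)² = 34.3599730777²
eq2: (x + 31.331)² + (y + 21.919)² = 28.5918470084²
eq3: (x + 6.313)² + (y − 21.767)² = 21.7689865315²
eq3−eq2, eq3−eq1 (x²,y² cancel):
  -50.036·x − 87.372·y = 604.812923
  13.710·x − 98.056·y = -476.919348
det = -50.036·-98.056 − -87.372·13.710 = 6104.200136
x = (604.812923·-98.056 − -87.372·-476.919348) / 6104.200136 = -16.541878
y = (-50.036·-476.919348 − 604.812923·13.710) / 6104.200136 = 2.550891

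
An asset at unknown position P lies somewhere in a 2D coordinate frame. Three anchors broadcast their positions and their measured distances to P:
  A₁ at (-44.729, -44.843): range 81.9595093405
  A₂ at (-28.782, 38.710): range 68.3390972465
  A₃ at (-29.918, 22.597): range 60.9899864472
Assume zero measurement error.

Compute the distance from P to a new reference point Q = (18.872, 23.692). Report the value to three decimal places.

eq1: (x + 44.729)² + (y + 44.843)² = 81.9595093405²
eq2: (x + 28.782)² + (y − 38.710)² = 68.3390972465²
eq3: (x + 29.918)² + (y − 22.597)² = 60.9899864472²
eq3−eq2, eq3−eq1 (x²,y² cancel):
  2.272·x + 32.226·y = -29.297275
  -29.622·x − 134.880·y = -391.715768
det = 2.272·-134.880 − 32.226·-29.622 = 648.151212
x = (-29.297275·-134.880 − 32.226·-391.715768) / 648.151212 = 25.572811
y = (2.272·-391.715768 − -29.297275·-29.622) / 648.151212 = -2.712056
|P − Q| = √((25.572811 − 18.872)² + (-2.712056 − 23.692)²) = 27.241054

27.241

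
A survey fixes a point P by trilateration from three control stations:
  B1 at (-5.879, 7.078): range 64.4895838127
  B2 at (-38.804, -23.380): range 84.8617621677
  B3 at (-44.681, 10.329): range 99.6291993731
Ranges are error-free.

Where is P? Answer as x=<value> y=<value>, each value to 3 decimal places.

eq1: (x + 5.879)² + (y − 7.078)² = 64.4895838127²
eq2: (x + 38.804)² + (y + 23.380)² = 84.8617621677²
eq3: (x + 44.681)² + (y − 10.329)² = 99.6291993731²
eq2−eq3, eq2−eq1 (x²,y² cancel):
  -11.754·x + 67.418·y = -2673.753504
  65.850·x + 60.916·y = 1074.898167
det = -11.754·60.916 − 67.418·65.850 = -5155.481964
x = (-2673.753504·60.916 − 67.418·1074.898167) / -5155.481964 = 45.648856
y = (-11.754·1074.898167 − -2673.753504·65.850) / -5155.481964 = -31.700686

x=45.649 y=-31.701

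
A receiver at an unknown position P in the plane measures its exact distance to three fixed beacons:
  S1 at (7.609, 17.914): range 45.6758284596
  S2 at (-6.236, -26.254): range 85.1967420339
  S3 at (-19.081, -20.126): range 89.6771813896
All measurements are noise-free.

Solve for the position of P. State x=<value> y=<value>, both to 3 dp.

x=47.802 y=39.613

eq1: (x − 7.609)² + (y − 17.914)² = 45.6758284596²
eq2: (x + 6.236)² + (y + 26.254)² = 85.1967420339²
eq3: (x + 19.081)² + (y + 20.126)² = 89.6771813896²
eq1−eq3, eq1−eq2 (x²,y² cancel):
  -53.380·x − 76.080·y = -5565.383397
  -27.690·x − 88.336·y = -4822.851613
det = -53.380·-88.336 − -76.080·-27.690 = 2608.720480
x = (-5565.383397·-88.336 − -76.080·-4822.851613) / 2608.720480 = 47.801655
y = (-53.380·-4822.851613 − -5565.383397·-27.690) / 2608.720480 = 39.612658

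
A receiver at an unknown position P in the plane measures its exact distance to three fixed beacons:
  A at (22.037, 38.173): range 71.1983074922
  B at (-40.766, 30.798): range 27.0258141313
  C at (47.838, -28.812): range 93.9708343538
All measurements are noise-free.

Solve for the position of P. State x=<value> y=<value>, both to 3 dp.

x=-40.301 y=3.776

eq1: (x − 22.037)² + (y − 38.173)² = 71.1983074922²
eq2: (x + 40.766)² + (y − 30.798)² = 27.0258141313²
eq3: (x − 47.838)² + (y + 28.812)² = 93.9708343538²
eq2−eq1, eq2−eq3 (x²,y² cancel):
  125.606·x + 14.750·y = -5006.380622
  177.208·x − 119.220·y = -7591.901052
det = 125.606·-119.220 − 14.750·177.208 = -17588.565320
x = (-5006.380622·-119.220 − 14.750·-7591.901052) / -17588.565320 = -40.301254
y = (125.606·-7591.901052 − -5006.380622·177.208) / -17588.565320 = 3.776182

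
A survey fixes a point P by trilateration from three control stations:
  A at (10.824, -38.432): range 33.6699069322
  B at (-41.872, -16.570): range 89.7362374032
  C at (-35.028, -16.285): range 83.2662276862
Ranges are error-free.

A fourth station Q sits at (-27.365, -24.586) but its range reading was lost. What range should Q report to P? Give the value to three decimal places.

73.671

eq1: (x − 10.824)² + (y + 38.432)² = 33.6699069322²
eq2: (x + 41.872)² + (y + 16.570)² = 89.7362374032²
eq3: (x + 35.028)² + (y + 16.285)² = 83.2662276862²
eq2−eq1, eq2−eq3 (x²,y² cancel):
  105.392·x − 43.724·y = 6485.277986
  13.688·x + 0.570·y = 583.660355
det = 105.392·0.570 − -43.724·13.688 = 658.567552
x = (6485.277986·0.570 − -43.724·583.660355) / 658.567552 = 44.363822
y = (105.392·583.660355 − 6485.277986·13.688) / 658.567552 = -41.388849
|P − Q| = √((44.363822 − -27.365)² + (-41.388849 − -24.586)²) = 73.670616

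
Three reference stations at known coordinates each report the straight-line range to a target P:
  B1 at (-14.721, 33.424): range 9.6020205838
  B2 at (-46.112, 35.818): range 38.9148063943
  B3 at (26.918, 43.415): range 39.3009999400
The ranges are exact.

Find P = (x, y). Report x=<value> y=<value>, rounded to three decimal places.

x=-8.407 y=26.190

eq1: (x + 14.721)² + (y − 33.424)² = 9.6020205838²
eq2: (x + 46.112)² + (y − 35.818)² = 38.9148063943²
eq3: (x − 26.918)² + (y − 43.415)² = 39.3009999400²
eq3−eq1, eq3−eq2 (x²,y² cancel):
  -83.278·x − 19.982·y = 176.800465
  -146.060·x − 15.194·y = 830.011159
det = -83.278·-15.194 − -19.982·-146.060 = -1653.244988
x = (176.800465·-15.194 − -19.982·830.011159) / -1653.244988 = -8.407088
y = (-83.278·830.011159 − 176.800465·-146.060) / -1653.244988 = 26.189823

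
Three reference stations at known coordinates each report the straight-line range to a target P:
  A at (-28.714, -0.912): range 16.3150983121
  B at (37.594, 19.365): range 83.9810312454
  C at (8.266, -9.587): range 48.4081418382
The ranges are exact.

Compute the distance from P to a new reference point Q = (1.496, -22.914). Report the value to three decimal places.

42.790

eq1: (x + 28.714)² + (y + 0.912)² = 16.3150983121²
eq2: (x − 37.594)² + (y − 19.365)² = 83.9810312454²
eq3: (x − 8.266)² + (y + 9.587)² = 48.4081418382²
eq1−eq2, eq1−eq3 (x²,y² cancel):
  132.616·x + 40.554·y = -5823.644655
  73.960·x − 17.350·y = -2742.253978
det = 132.616·-17.350 − 40.554·73.960 = -5300.261440
x = (-5823.644655·-17.350 − 40.554·-2742.253978) / -5300.261440 = -40.045119
y = (132.616·-2742.253978 − -5823.644655·73.960) / -5300.261440 = -12.650320
|P − Q| = √((-40.045119 − 1.496)² + (-12.650320 − -22.914)²) = 42.790276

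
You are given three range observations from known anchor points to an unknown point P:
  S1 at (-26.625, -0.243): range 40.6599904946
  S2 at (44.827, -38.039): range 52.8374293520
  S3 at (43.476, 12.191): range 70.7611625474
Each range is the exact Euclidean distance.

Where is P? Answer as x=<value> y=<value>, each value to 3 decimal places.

eq1: (x + 26.625)² + (y + 0.243)² = 40.6599904946²
eq2: (x − 44.827)² + (y + 38.039)² = 52.8374293520²
eq3: (x − 43.476)² + (y − 12.191)² = 70.7611625474²
eq3−eq1, eq3−eq2 (x²,y² cancel):
  -140.202·x − 24.868·y = 2024.073915
  2.702·x − 100.460·y = 3632.990578
det = -140.202·-100.460 − -24.868·2.702 = 14151.886256
x = (2024.073915·-100.460 − -24.868·3632.990578) / 14151.886256 = -7.984325
y = (-140.202·3632.990578 − 2024.073915·2.702) / 14151.886256 = -36.378302

x=-7.984 y=-36.378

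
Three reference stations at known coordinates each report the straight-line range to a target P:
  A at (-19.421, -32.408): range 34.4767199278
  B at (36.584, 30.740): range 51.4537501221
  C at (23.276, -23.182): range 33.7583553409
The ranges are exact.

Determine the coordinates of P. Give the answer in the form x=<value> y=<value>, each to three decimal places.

eq1: (x + 19.421)² + (y + 32.408)² = 34.4767199278²
eq2: (x − 36.584)² + (y − 30.740)² = 51.4537501221²
eq3: (x − 23.276)² + (y + 23.182)² = 33.7583553409²
eq3−eq2, eq3−eq1 (x²,y² cancel):
  26.616·x + 107.844·y = -303.702490
  -85.394·x − 18.452·y = 299.258743
det = 26.616·-18.452 − 107.844·-85.394 = 8718.112104
x = (-303.702490·-18.452 − 107.844·299.258743) / 8718.112104 = -3.059073
y = (26.616·299.258743 − -303.702490·-85.394) / 8718.112104 = -2.061146

x=-3.059 y=-2.061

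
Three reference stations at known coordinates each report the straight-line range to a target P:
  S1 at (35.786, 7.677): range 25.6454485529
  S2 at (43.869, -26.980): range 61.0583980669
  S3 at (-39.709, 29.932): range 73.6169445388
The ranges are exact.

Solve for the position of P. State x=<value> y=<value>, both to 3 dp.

x=33.833 y=33.248

eq1: (x − 35.786)² + (y − 7.677)² = 25.6454485529²
eq2: (x − 43.869)² + (y + 26.980)² = 61.0583980669²
eq3: (x + 39.709)² + (y − 29.932)² = 73.6169445388²
eq1−eq3, eq1−eq2 (x²,y² cancel):
  -150.990·x + 44.510·y = -3628.610312
  16.166·x − 69.314·y = -1757.603507
det = -150.990·-69.314 − 44.510·16.166 = 9746.172200
x = (-3628.610312·-69.314 − 44.510·-1757.603507) / 9746.172200 = 33.833224
y = (-150.990·-1757.603507 − -3628.610312·16.166) / 9746.172200 = 33.247993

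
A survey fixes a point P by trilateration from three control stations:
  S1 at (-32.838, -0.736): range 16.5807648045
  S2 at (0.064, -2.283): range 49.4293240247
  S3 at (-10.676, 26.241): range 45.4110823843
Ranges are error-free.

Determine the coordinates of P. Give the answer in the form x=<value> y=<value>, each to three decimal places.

x=-49.167 y=2.145

eq1: (x + 32.838)² + (y + 0.736)² = 16.5807648045²
eq2: (x − 0.064)² + (y + 2.283)² = 49.4293240247²
eq3: (x + 10.676)² + (y − 26.241)² = 45.4110823843²
eq3−eq1, eq3−eq2 (x²,y² cancel):
  -44.324·x − 53.954·y = 2063.553525
  21.480·x − 57.048·y = -1178.442542
det = -44.324·-57.048 − -53.954·21.480 = 3687.527472
x = (2063.553525·-57.048 − -53.954·-1178.442542) / 3687.527472 = -49.166628
y = (-44.324·-1178.442542 − 2063.553525·21.480) / 3687.527472 = 2.144569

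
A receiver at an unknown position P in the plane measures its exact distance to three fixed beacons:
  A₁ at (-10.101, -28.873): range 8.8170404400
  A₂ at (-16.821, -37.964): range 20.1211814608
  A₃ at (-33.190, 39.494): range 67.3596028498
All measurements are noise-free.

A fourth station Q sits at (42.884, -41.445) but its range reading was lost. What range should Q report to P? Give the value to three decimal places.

51.800

eq1: (x + 10.101)² + (y + 28.873)² = 8.8170404400²
eq2: (x + 16.821)² + (y + 37.964)² = 20.1211814608²
eq3: (x + 33.190)² + (y − 39.494)² = 67.3596028498²
eq2−eq3, eq2−eq1 (x²,y² cancel):
  -32.738·x + 154.916·y = -3195.313354
  13.440·x + 18.182·y = -461.409266
det = -32.738·18.182 − 154.916·13.440 = -2677.313356
x = (-3195.313354·18.182 − 154.916·-461.409266) / -2677.313356 = -4.998477
y = (-32.738·-461.409266 − -3195.313354·13.440) / -2677.313356 = -21.682418
|P − Q| = √((-4.998477 − 42.884)² + (-21.682418 − -41.445)²) = 51.800495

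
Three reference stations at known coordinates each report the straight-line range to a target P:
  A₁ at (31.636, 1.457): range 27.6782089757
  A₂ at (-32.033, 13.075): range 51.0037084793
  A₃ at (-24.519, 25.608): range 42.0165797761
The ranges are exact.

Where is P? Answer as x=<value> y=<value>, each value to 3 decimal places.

eq1: (x − 31.636)² + (y − 1.457)² = 27.6782089757²
eq2: (x + 32.033)² + (y − 13.075)² = 51.0037084793²
eq3: (x + 24.519)² + (y − 25.608)² = 42.0165797761²
eq2−eq1, eq2−eq3 (x²,y² cancel):
  127.338·x − 23.236·y = 1641.185658
  15.028·x + 25.066·y = 895.867614
det = 127.338·25.066 − -23.236·15.028 = 3541.044916
x = (1641.185658·25.066 − -23.236·895.867614) / 3541.044916 = 17.496061
y = (127.338·895.867614 − 1641.185658·15.028) / 3541.044916 = 25.250810

x=17.496 y=25.251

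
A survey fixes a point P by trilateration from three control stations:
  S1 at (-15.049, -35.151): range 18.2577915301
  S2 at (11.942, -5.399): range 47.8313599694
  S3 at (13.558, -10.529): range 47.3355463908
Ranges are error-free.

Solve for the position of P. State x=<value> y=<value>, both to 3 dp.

eq1: (x + 15.049)² + (y + 35.151)² = 18.2577915301²
eq2: (x − 11.942)² + (y + 5.399)² = 47.8313599694²
eq3: (x − 13.558)² + (y + 10.529)² = 47.3355463908²
eq1−eq2, eq1−eq3 (x²,y² cancel):
  53.982·x + 59.504·y = -3244.796682
  57.214·x + 49.244·y = -3074.692998
det = 53.982·49.244 − 59.504·57.214 = -746.172248
x = (-3244.796682·49.244 − 59.504·-3074.692998) / -746.172248 = -31.051496
y = (53.982·-3074.692998 − -3244.796682·57.214) / -746.172248 = -26.360830

x=-31.051 y=-26.361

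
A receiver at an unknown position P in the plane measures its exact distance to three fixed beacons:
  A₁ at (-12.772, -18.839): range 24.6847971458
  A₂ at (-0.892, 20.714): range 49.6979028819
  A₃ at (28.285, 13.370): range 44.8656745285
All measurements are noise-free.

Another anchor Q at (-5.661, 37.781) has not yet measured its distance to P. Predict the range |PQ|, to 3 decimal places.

eq1: (x + 12.772)² + (y + 18.839)² = 24.6847971458²
eq2: (x + 0.892)² + (y − 20.714)² = 49.6979028819²
eq3: (x − 28.285)² + (y − 13.370)² = 44.8656745285²
eq2−eq3, eq2−eq1 (x²,y² cancel):
  58.354·x − 14.688·y = 1005.885465
  -23.760·x − 79.106·y = 1948.708786
det = 58.354·-79.106 − -14.688·-23.760 = -4965.138404
x = (1005.885465·-79.106 − -14.688·1948.708786) / -4965.138404 = 10.261333
y = (58.354·1948.708786 − 1005.885465·-23.760) / -4965.138404 = -27.716204
|P − Q| = √((10.261333 − -5.661)² + (-27.716204 − 37.781)²) = 67.404781

67.405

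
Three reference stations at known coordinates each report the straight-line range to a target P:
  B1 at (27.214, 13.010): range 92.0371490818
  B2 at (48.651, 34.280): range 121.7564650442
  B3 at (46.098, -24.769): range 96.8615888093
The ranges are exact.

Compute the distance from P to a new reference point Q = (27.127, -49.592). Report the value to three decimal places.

78.102

eq1: (x − 27.214)² + (y − 13.010)² = 92.0371490818²
eq2: (x − 48.651)² + (y − 34.280)² = 121.7564650442²
eq3: (x − 46.098)² + (y + 24.769)² = 96.8615888093²
eq1−eq2, eq1−eq3 (x²,y² cancel):
  42.874·x + 42.540·y = -3721.623664
  37.768·x − 75.558·y = 917.336493
det = 42.874·-75.558 − 42.540·37.768 = -4846.124412
x = (-3721.623664·-75.558 − 42.540·917.336493) / -4846.124412 = -49.972912
y = (42.874·917.336493 − -3721.623664·37.768) / -4846.124412 = -37.120006
|P − Q| = √((-49.972912 − 27.127)² + (-37.120006 − -49.592)²) = 78.102157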